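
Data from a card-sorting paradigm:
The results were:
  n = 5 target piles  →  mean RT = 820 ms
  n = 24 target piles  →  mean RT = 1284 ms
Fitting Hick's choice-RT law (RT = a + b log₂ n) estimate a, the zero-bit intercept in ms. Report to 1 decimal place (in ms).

343.9 ms

The slope on a log₂ axis is (1284 − 820) / (4.5850 − 2.3219) = 205.034 ms/bit.
Intercept: a = 820 − 205.034·log₂(5) = 343.925 ms.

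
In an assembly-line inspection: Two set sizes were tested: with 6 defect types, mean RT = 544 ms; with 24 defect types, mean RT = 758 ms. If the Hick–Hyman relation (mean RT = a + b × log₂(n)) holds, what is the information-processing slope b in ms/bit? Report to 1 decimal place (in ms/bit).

The slope on a log₂ axis is (758 − 544) / (4.5850 − 2.5850) = 107.000 ms/bit.

107.0 ms/bit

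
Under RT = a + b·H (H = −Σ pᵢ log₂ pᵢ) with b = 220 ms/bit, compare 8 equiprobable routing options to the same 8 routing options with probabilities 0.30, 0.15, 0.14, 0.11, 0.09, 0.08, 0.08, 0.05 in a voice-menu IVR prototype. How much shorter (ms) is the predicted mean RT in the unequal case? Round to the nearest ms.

46 ms

The RT saving is b·ΔH. Equiprobable H₀ = log₂(8) = 3.0000 bits; with the given probabilities H = 2.7908 bits.
b·(H₀ − H) = 220 × (3.0000 − 2.7908) = 46.02 ms.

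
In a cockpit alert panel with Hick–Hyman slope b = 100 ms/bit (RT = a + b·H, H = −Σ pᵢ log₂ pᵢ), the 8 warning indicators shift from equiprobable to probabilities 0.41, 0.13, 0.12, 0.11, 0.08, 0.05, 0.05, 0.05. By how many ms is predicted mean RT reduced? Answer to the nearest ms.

43 ms

The RT saving is b·ΔH. Equiprobable H₀ = log₂(8) = 3.0000 bits; with the given probabilities H = 2.5672 bits.
b·(H₀ − H) = 100 × (3.0000 − 2.5672) = 43.28 ms.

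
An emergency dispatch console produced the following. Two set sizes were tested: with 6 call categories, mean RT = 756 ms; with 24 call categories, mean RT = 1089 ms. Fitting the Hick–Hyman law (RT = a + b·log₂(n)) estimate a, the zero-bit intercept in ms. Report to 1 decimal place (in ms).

Slope: b = (1089 − 756) / (log₂ 24 − log₂ 6) = 333/2.0000 = 166.500 ms/bit.
a = RT₁ − b·log₂ n₁ = 756 − 166.500 × 2.5850 = 325.604 ms.

325.6 ms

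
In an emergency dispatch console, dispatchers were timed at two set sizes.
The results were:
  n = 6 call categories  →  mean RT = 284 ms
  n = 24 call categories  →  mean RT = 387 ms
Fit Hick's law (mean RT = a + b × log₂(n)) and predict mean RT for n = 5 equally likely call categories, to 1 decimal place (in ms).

With log₂ n on the abscissa the relation is linear; from the two conditions:
  b = (387 − 284) / (log₂ 24 − log₂ 6) = 103 / (4.5850 − 2.5850) = 51.500 ms/bit
  a = 284 − 51.500 × 2.5850 = 150.874 ms
Then RT(5) = 150.874 + 51.500 × log₂ 5 = 150.874 + 51.500 × 2.3219 ≈ 270.454 ms.

270.5 ms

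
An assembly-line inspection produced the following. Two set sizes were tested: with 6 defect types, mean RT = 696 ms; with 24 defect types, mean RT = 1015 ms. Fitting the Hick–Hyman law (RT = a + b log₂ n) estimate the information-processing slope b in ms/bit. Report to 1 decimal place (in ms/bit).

Slope: b = (1015 − 696) / (log₂ 24 − log₂ 6) = 319/2.0000 = 159.500 ms/bit.

159.5 ms/bit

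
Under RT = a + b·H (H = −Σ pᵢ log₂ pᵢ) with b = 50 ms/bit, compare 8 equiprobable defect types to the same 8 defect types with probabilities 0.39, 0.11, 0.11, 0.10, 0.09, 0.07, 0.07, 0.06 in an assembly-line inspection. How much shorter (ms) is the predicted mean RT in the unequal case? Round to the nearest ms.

17 ms

The RT saving is b·ΔH. Equiprobable H₀ = log₂(8) = 3.0000 bits; with the given probabilities H = 2.6559 bits.
b·(H₀ − H) = 50 × (3.0000 − 2.6559) = 17.21 ms.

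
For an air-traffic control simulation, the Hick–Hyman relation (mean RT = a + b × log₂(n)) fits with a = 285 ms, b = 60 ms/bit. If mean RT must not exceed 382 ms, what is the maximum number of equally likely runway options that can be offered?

Set 285 + 60·log₂ n ≤ 382 → log₂ n ≤ (382 − 285)/60 = 1.6167.
So n ≤ 2^1.6167 = 3.067; the largest integer n is 3.

3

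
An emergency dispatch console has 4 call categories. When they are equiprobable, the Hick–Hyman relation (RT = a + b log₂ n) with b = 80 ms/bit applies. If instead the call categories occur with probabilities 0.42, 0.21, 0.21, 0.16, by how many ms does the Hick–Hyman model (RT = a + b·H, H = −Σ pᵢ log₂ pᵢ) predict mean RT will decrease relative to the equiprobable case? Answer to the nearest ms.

The RT saving is b·ΔH. Equiprobable H₀ = log₂(4) = 2.0000 bits; with the given probabilities H = 1.8943 bits.
b·(H₀ − H) = 80 × (2.0000 − 1.8943) = 8.46 ms.

8 ms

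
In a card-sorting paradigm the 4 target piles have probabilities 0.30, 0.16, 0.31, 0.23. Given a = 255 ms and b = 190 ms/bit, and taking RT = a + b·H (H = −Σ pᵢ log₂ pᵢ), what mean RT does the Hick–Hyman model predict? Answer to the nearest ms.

627 ms

Entropy contributions −pᵢ log₂ pᵢ: 0.5211, 0.4230, 0.5238, 0.4877; sum H = 1.9556 bits.
RT = a + bH = 255 + 190·1.9556 = 626.56 ms.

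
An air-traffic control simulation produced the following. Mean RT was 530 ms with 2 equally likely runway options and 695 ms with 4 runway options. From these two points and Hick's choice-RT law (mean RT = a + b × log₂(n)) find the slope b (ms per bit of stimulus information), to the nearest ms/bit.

165 ms/bit

The slope on a log₂ axis is (695 − 530) / (2 − 1) = 165 ms/bit.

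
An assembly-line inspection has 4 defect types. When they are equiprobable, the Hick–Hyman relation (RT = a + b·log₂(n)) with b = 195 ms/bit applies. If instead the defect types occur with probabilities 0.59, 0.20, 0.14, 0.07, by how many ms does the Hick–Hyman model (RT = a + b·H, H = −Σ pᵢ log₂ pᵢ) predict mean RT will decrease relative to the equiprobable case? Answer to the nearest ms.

82 ms

Equiprobable entropy H₀ = log₂ 4 = 2.0000 bits.
Skewed entropy H = −Σ pᵢ log₂ pᵢ = 1.5792 bits.
ΔRT = b·(H₀ − H) = 195 × 0.4208 = 82.06 ms.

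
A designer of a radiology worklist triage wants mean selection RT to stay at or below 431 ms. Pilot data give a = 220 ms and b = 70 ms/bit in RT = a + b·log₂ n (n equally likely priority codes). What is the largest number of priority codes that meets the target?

70·log₂ n ≤ 431 − 220 = 211, giving log₂ n ≤ 3.0143 and n ≤ 8.080. The largest whole number is 8.

8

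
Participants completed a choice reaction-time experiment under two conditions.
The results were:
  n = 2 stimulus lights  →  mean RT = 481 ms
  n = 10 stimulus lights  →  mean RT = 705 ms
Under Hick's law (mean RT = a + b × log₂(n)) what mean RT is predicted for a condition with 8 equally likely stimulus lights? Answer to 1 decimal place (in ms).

With log₂ n on the abscissa the relation is linear; from the two conditions:
  b = (705 − 481) / (log₂ 10 − log₂ 2) = 224 / (3.3219 − 1) = 96.472 ms/bit
  a = 481 − 96.472 × 1 = 384.528 ms
Then RT(8) = 384.528 + 96.472 × log₂ 8 = 384.528 + 96.472 × 3 ≈ 673.943 ms.

673.9 ms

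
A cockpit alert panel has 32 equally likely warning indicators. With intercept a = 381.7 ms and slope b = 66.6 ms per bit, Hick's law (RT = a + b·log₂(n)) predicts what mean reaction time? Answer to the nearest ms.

715 ms

log₂(32) = 5 bits, so RT = 381.7 + 66.6 × 5 ≈ 714.700 ms.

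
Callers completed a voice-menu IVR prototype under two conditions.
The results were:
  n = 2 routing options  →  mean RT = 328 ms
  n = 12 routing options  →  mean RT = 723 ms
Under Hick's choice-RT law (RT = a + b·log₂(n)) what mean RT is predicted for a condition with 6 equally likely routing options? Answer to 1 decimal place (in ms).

Solve the two-equation system in a and b:
  b = (723 − 328) / (log₂ 12 − log₂ 2) = 395 / (3.5850 − 1) = 152.807 ms/bit
  a = 328 − 152.807 × 1 = 175.193 ms
Then RT(6) = 175.193 + 152.807 × log₂ 6 = 175.193 + 152.807 × 2.5850 ≈ 570.193 ms.

570.2 ms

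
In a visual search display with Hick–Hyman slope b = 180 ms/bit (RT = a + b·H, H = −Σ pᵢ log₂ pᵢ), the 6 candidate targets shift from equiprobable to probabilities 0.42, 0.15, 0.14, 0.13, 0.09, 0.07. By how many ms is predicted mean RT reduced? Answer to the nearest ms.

Equiprobable entropy H₀ = log₂ 6 = 2.5850 bits.
Skewed entropy H = −Σ pᵢ log₂ pᵢ = 2.2972 bits.
ΔRT = b·(H₀ − H) = 180 × 0.2878 = 51.81 ms.

52 ms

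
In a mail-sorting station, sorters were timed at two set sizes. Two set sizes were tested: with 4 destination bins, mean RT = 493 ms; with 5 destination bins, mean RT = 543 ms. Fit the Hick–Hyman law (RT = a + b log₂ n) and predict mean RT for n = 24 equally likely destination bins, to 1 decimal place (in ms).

Fit slope and intercept:
  b = (543 − 493) / (log₂ 5 − log₂ 4) = 50 / (2.3219 − 2) = 155.314 ms/bit
  a = 493 − 155.314 × 2 = 182.372 ms
Then RT(24) = 182.372 + 155.314 × log₂ 24 = 182.372 + 155.314 × 4.5850 ≈ 894.481 ms.

894.5 ms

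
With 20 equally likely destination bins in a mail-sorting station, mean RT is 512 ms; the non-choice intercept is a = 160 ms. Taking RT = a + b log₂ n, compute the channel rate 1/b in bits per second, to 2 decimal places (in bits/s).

b = (512 − 160)/log₂ 20 = 352/4.3219 = 81.445 ms per bit = 0.08145 s/bit; the reciprocal is 12.278 bits/s.

12.28 bits/s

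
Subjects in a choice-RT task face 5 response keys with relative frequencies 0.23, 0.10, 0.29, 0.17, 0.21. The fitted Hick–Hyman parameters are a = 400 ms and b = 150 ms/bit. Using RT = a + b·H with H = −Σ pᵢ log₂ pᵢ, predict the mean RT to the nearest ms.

H = 0.23·log₂(1/0.23) + 0.10·log₂(1/0.10) + 0.29·log₂(1/0.29) + 0.17·log₂(1/0.17) + 0.21·log₂(1/0.21) = 2.2452 bits.
RT = 400 + 150 × 2.2452 = 736.78 ms.

737 ms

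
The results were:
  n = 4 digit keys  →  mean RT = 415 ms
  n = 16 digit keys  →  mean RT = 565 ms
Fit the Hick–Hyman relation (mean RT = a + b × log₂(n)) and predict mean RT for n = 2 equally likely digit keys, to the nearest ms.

340 ms

With log₂ n on the abscissa the relation is linear; from the two conditions:
  b = (565 − 415) / (log₂ 16 − log₂ 4) = 150 / (4 − 2) = 75 ms/bit
  a = 415 − 75 × 2 = 265 ms
Then RT(2) = 265 + 75 × log₂ 2 = 265 + 75 × 1 ≈ 340.000 ms.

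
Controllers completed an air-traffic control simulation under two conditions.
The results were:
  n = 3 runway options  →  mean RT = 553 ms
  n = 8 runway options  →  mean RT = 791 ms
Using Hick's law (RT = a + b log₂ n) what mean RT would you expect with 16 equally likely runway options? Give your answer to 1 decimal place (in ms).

Fit slope and intercept:
  b = (791 − 553) / (log₂ 8 − log₂ 3) = 238 / (3 − 1.5850) = 168.193 ms/bit
  a = 553 − 168.193 × 1.5850 = 286.420 ms
Then RT(16) = 286.420 + 168.193 × log₂ 16 = 286.420 + 168.193 × 4 ≈ 959.193 ms.

959.2 ms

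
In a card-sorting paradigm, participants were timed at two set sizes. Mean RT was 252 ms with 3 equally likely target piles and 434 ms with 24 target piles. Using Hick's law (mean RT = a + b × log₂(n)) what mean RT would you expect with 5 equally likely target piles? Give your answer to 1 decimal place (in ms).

296.7 ms

With log₂ n on the abscissa the relation is linear; from the two conditions:
  b = (434 − 252) / (log₂ 24 − log₂ 3) = 182 / (4.5850 − 1.5850) = 60.667 ms/bit
  a = 252 − 60.667 × 1.5850 = 155.846 ms
Then RT(5) = 155.846 + 60.667 × log₂ 5 = 155.846 + 60.667 × 2.3219 ≈ 296.709 ms.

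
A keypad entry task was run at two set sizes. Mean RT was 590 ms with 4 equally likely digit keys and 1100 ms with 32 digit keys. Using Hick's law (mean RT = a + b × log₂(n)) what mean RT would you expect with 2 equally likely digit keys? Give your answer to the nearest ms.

Solve the two-equation system in a and b:
  b = (1100 − 590) / (log₂ 32 − log₂ 4) = 510 / (5 − 2) = 170 ms/bit
  a = 590 − 170 × 2 = 250 ms
Then RT(2) = 250 + 170 × log₂ 2 = 250 + 170 × 1 ≈ 420.000 ms.

420 ms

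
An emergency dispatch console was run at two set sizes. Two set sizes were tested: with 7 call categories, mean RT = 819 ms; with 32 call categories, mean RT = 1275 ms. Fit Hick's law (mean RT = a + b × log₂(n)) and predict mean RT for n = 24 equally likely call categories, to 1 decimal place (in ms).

1188.7 ms

Fit slope and intercept:
  b = (1275 − 819) / (log₂ 32 − log₂ 7) = 456 / (5 − 2.8074) = 207.968 ms/bit
  a = 819 − 207.968 × 2.8074 = 235.160 ms
Then RT(24) = 235.160 + 207.968 × log₂ 24 = 235.160 + 207.968 × 4.5850 ≈ 1188.685 ms.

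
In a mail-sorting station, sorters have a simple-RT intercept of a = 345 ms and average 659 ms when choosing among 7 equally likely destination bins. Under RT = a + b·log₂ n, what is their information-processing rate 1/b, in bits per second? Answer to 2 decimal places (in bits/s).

8.94 bits/s

Choice component = 659 − 345 = 314 ms over log₂(7) = 2.8074 bits.
b = 314 / 2.8074 = 111.849 ms/bit, so 1/b = 8.941 bits/s.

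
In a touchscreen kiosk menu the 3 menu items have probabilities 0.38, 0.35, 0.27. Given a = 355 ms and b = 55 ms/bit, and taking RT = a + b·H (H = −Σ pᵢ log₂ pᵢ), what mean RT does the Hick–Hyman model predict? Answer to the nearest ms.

441 ms

H = 0.38·log₂(1/0.38) + 0.35·log₂(1/0.35) + 0.27·log₂(1/0.27) = 1.5706 bits.
RT = 355 + 55 × 1.5706 = 441.38 ms.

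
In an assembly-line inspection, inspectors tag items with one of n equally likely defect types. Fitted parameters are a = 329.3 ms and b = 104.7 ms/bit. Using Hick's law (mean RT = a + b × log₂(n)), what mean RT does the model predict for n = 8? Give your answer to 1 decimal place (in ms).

log₂(8) = 3 bits, so RT = 329.3 + 104.7 × 3 ≈ 643.400 ms.

643.4 ms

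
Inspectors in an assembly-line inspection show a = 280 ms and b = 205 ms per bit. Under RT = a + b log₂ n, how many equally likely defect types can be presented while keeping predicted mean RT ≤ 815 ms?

Information budget: (815 − 280)/205 = 2.6098 bits, so n ≤ 2^2.6098 = 6.104 → at most 6.

6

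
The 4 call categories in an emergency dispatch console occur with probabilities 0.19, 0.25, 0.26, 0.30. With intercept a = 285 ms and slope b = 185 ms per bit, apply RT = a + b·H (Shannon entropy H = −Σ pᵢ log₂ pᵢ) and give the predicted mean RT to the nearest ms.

652 ms

H = 0.19·log₂(1/0.19) + 0.25·log₂(1/0.25) + 0.26·log₂(1/0.26) + 0.30·log₂(1/0.30) = 1.9816 bits.
RT = 285 + 185 × 1.9816 = 651.60 ms.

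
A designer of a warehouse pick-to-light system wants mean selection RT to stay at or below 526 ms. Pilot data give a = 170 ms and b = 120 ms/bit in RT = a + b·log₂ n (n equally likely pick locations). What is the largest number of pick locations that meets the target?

7

Information budget: (526 − 170)/120 = 2.9667 bits, so n ≤ 2^2.9667 = 7.817 → at most 7.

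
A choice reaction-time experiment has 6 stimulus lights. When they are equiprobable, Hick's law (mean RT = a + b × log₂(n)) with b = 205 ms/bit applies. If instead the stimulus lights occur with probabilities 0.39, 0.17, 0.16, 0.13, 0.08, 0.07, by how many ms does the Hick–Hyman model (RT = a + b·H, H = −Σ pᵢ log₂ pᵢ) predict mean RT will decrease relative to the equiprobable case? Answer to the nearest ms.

52 ms

The RT saving is b·ΔH. Equiprobable H₀ = log₂(6) = 2.5850 bits; with the given probabilities H = 2.3301 bits.
b·(H₀ − H) = 205 × (2.5850 − 2.3301) = 52.25 ms.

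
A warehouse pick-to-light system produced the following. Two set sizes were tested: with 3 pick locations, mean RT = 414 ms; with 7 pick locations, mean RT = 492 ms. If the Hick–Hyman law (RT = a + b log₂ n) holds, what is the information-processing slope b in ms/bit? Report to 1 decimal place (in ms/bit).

b = (RT₂ − RT₁)/(log₂ n₂ − log₂ n₁) = (492 − 414)/(2.8074 − 1.5850) = 63.809 ms/bit.

63.8 ms/bit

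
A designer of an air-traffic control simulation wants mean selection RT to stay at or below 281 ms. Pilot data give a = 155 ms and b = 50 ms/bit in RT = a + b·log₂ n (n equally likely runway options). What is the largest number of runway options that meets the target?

50·log₂ n ≤ 281 − 155 = 126, giving log₂ n ≤ 2.5200 and n ≤ 5.736. The largest whole number is 5.

5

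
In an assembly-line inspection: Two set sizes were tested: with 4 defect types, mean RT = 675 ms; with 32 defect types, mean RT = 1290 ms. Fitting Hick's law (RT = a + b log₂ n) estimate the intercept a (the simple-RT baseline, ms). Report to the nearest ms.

265 ms

b = (RT₂ − RT₁)/(log₂ n₂ − log₂ n₁) = (1290 − 675)/(5 − 2) = 205 ms/bit.
a = RT₁ − b·log₂ n₁ = 675 − 205 × 2 = 265.000 ms.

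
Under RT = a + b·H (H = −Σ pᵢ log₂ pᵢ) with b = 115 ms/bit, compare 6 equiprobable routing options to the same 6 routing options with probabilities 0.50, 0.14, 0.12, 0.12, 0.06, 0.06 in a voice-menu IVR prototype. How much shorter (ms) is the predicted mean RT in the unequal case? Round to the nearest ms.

The RT saving is b·ΔH. Equiprobable H₀ = log₂(6) = 2.5850 bits; with the given probabilities H = 2.1183 bits.
b·(H₀ − H) = 115 × (2.5850 − 2.1183) = 53.66 ms.

54 ms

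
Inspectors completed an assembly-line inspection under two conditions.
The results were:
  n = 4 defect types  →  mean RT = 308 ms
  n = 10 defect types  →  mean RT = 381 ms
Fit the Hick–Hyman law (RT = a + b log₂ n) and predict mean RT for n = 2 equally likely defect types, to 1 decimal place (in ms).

With log₂ n on the abscissa the relation is linear; from the two conditions:
  b = (381 − 308) / (log₂ 10 − log₂ 4) = 73 / (3.3219 − 2) = 55.222 ms/bit
  a = 308 − 55.222 × 2 = 197.555 ms
Then RT(2) = 197.555 + 55.222 × log₂ 2 = 197.555 + 55.222 × 1 ≈ 252.778 ms.

252.8 ms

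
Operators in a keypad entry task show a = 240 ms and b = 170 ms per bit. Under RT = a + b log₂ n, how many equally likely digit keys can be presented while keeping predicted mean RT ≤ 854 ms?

12

Set 240 + 170·log₂ n ≤ 854 → log₂ n ≤ (854 − 240)/170 = 3.6118.
So n ≤ 2^3.6118 = 12.225; the largest integer n is 12.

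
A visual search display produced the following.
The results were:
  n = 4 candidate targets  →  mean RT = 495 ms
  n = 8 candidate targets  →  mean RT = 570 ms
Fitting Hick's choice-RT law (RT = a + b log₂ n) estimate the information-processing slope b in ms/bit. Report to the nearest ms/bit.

The slope on a log₂ axis is (570 − 495) / (3 − 2) = 75 ms/bit.

75 ms/bit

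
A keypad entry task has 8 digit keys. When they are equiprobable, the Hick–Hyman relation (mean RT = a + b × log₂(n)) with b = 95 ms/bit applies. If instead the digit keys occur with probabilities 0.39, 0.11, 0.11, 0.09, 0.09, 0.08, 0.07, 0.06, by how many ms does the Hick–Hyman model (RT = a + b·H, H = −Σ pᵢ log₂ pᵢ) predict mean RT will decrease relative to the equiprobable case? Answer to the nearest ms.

32 ms

The RT saving is b·ΔH. Equiprobable H₀ = log₂(8) = 3.0000 bits; with the given probabilities H = 2.6593 bits.
b·(H₀ − H) = 95 × (3.0000 − 2.6593) = 32.37 ms.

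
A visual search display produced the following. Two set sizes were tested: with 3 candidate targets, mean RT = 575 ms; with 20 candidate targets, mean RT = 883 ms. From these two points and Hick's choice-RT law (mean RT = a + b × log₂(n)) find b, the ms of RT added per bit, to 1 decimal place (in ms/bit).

112.5 ms/bit

b = (RT₂ − RT₁)/(log₂ n₂ − log₂ n₁) = (883 − 575)/(4.3219 − 1.5850) = 112.533 ms/bit.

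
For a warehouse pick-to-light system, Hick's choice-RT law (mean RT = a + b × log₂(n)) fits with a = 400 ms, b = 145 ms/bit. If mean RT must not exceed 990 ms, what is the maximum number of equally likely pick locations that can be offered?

16

145·log₂ n ≤ 990 − 400 = 590, giving log₂ n ≤ 4.0690 and n ≤ 16.783. The largest whole number is 16.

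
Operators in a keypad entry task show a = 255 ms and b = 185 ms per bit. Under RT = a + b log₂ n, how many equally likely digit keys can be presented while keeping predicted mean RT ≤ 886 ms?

185·log₂ n ≤ 886 − 255 = 631, giving log₂ n ≤ 3.4108 and n ≤ 10.635. The largest whole number is 10.

10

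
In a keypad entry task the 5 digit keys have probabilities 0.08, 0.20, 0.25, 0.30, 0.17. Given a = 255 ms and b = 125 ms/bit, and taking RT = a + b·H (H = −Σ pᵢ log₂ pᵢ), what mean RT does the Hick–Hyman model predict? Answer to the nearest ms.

Entropy contributions −pᵢ log₂ pᵢ: 0.2915, 0.4644, 0.5000, 0.5211, 0.4346; sum H = 2.2116 bits.
RT = a + bH = 255 + 125·2.2116 = 531.45 ms.

531 ms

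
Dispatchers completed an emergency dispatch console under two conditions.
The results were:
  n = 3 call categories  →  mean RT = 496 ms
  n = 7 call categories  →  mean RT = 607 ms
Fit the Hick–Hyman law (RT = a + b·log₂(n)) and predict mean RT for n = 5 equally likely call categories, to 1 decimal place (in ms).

562.9 ms

Fit slope and intercept:
  b = (607 − 496) / (log₂ 7 − log₂ 3) = 111 / (2.8074 − 1.5850) = 90.806 ms/bit
  a = 496 − 90.806 × 1.5850 = 352.077 ms
Then RT(5) = 352.077 + 90.806 × log₂ 5 = 352.077 + 90.806 × 2.3219 ≈ 562.921 ms.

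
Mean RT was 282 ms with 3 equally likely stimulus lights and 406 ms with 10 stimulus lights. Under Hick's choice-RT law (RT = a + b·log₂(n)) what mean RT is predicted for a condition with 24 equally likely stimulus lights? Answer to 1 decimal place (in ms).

496.2 ms

Fit slope and intercept:
  b = (406 − 282) / (log₂ 10 − log₂ 3) = 124 / (3.3219 − 1.5850) = 71.389 ms/bit
  a = 282 − 71.389 × 1.5850 = 168.851 ms
Then RT(24) = 168.851 + 71.389 × log₂ 24 = 168.851 + 71.389 × 4.5850 ≈ 496.167 ms.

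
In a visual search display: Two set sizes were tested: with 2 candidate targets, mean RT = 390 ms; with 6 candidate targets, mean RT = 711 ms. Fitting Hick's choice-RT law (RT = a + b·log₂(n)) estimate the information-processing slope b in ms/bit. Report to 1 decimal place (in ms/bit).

202.5 ms/bit

The slope on a log₂ axis is (711 − 390) / (2.5850 − 1) = 202.528 ms/bit.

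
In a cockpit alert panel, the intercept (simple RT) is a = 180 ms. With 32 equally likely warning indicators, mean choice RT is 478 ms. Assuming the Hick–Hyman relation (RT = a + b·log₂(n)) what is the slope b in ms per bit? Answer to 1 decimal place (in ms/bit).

59.6 ms/bit

log₂(32) = 5 bits.
b = (RT − a)/log₂ n = (478 − 180) / 5 = 59.600 ms/bit.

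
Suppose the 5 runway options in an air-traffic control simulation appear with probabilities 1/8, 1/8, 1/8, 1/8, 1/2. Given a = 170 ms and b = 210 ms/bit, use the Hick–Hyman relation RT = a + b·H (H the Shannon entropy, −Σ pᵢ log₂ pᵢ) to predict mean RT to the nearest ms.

H = −Σ pᵢ log₂ pᵢ = 0.125·3 + 0.125·3 + 0.125·3 + 0.125·3 + 0.5·1 = 2.000 bits.
RT = 170 + 210 × 2.000 = 590.00 ms.

590 ms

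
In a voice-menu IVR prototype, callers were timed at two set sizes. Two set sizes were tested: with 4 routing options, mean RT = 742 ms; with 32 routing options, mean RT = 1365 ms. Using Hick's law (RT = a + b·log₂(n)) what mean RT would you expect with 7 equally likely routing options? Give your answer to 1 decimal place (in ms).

With log₂ n on the abscissa the relation is linear; from the two conditions:
  b = (1365 − 742) / (log₂ 32 − log₂ 4) = 623 / (5 − 2) = 207.667 ms/bit
  a = 742 − 207.667 × 2 = 326.667 ms
Then RT(7) = 326.667 + 207.667 × log₂ 7 = 326.667 + 207.667 × 2.8074 ≈ 909.661 ms.

909.7 ms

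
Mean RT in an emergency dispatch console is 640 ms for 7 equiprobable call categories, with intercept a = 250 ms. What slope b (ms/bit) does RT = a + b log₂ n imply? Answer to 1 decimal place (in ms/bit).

7 alternatives carry log₂ 7 = 2.8074 bits; the choice cost is 640 − 250 = 390 ms, so b = 390/2.8074 = 138.921 ms/bit.

138.9 ms/bit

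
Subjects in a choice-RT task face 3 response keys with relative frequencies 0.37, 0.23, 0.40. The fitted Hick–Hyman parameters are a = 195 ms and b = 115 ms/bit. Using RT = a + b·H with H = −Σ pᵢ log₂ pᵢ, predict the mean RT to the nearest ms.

373 ms

Entropy contributions −pᵢ log₂ pᵢ: 0.5307, 0.4877, 0.5288; sum H = 1.5472 bits.
RT = a + bH = 195 + 115·1.5472 = 372.92 ms.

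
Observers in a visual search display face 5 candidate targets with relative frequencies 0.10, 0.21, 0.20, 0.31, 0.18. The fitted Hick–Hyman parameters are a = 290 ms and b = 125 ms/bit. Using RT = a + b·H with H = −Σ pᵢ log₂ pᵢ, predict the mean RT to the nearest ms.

570 ms

Entropy contributions −pᵢ log₂ pᵢ: 0.3322, 0.4728, 0.4644, 0.5238, 0.4453; sum H = 2.2385 bits.
RT = a + bH = 290 + 125·2.2385 = 569.81 ms.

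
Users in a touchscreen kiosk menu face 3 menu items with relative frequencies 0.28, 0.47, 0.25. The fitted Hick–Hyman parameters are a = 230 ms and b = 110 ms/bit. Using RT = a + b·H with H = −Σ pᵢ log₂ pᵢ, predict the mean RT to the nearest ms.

H = 0.28·log₂(1/0.28) + 0.47·log₂(1/0.47) + 0.25·log₂(1/0.25) = 1.5262 bits.
RT = 230 + 110 × 1.5262 = 397.88 ms.

398 ms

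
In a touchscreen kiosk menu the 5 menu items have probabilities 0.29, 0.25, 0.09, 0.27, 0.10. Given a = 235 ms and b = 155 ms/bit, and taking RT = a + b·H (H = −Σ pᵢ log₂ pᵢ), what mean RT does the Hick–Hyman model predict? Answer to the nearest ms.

572 ms

Entropy contributions −pᵢ log₂ pᵢ: 0.5179, 0.5000, 0.3127, 0.5100, 0.3322; sum H = 2.1728 bits.
RT = a + bH = 235 + 155·2.1728 = 571.78 ms.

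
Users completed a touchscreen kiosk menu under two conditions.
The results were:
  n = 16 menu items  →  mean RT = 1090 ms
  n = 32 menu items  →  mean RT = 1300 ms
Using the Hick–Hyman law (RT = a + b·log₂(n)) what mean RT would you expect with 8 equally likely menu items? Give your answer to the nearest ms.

With log₂ n on the abscissa the relation is linear; from the two conditions:
  b = (1300 − 1090) / (log₂ 32 − log₂ 16) = 210 / (5 − 4) = 210 ms/bit
  a = 1090 − 210 × 4 = 250 ms
Then RT(8) = 250 + 210 × log₂ 8 = 250 + 210 × 3 ≈ 880.000 ms.

880 ms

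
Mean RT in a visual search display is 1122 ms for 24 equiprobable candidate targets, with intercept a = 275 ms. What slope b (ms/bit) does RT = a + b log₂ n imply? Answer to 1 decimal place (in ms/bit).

184.7 ms/bit

24 alternatives carry log₂ 24 = 4.5850 bits; the choice cost is 1122 − 275 = 847 ms, so b = 847/4.5850 = 184.734 ms/bit.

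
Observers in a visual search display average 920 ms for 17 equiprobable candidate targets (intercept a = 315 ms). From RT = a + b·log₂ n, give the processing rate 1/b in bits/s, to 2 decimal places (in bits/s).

Choice component = 920 − 315 = 605 ms over log₂(17) = 4.0875 bits.
b = 605 / 4.0875 = 148.014 ms/bit, so 1/b = 6.756 bits/s.

6.76 bits/s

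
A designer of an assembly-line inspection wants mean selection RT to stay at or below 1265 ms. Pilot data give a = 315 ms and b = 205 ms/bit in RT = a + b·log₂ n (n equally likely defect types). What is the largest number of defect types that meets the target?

205·log₂ n ≤ 1265 − 315 = 950, giving log₂ n ≤ 4.6341 and n ≤ 24.832. The largest whole number is 24.

24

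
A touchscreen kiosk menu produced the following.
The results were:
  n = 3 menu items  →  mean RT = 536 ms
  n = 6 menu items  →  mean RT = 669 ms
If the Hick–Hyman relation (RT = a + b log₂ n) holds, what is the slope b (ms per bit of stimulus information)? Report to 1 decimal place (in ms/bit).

133.0 ms/bit

The slope on a log₂ axis is (669 − 536) / (2.5850 − 1.5850) = 133.000 ms/bit.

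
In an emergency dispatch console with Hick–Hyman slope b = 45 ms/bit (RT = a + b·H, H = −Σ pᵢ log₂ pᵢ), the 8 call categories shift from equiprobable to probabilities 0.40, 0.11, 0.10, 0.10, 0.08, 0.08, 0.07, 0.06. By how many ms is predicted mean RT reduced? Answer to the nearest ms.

16 ms

The RT saving is b·ΔH. Equiprobable H₀ = log₂(8) = 3.0000 bits; with the given probabilities H = 2.6385 bits.
b·(H₀ − H) = 45 × (3.0000 − 2.6385) = 16.27 ms.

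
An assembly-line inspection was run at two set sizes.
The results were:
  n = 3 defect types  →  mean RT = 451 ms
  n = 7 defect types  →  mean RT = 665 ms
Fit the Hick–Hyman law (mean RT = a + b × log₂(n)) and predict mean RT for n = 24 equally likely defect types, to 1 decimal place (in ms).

976.2 ms

With log₂ n on the abscissa the relation is linear; from the two conditions:
  b = (665 − 451) / (log₂ 7 − log₂ 3) = 214 / (2.8074 − 1.5850) = 175.067 ms/bit
  a = 451 − 175.067 × 1.5850 = 173.526 ms
Then RT(24) = 173.526 + 175.067 × log₂ 24 = 173.526 + 175.067 × 4.5850 ≈ 976.200 ms.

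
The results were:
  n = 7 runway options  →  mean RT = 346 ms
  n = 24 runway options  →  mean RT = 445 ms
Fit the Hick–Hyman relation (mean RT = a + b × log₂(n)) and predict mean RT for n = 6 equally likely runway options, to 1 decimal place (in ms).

RT is linear in log₂ n, so two points fix the line:
  b = (445 − 346) / (log₂ 24 − log₂ 7) = 99 / (4.5850 − 2.8074) = 55.693 ms/bit
  a = 346 − 55.693 × 2.8074 = 189.650 ms
Then RT(6) = 189.650 + 55.693 × log₂ 6 = 189.650 + 55.693 × 2.5850 ≈ 333.614 ms.

333.6 ms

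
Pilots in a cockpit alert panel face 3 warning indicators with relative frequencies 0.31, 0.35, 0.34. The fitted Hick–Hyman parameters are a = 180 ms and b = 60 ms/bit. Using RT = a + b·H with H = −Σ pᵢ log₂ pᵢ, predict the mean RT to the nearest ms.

Entropy contributions −pᵢ log₂ pᵢ: 0.5238, 0.5301, 0.5292; sum H = 1.5831 bits.
RT = a + bH = 180 + 60·1.5831 = 274.98 ms.

275 ms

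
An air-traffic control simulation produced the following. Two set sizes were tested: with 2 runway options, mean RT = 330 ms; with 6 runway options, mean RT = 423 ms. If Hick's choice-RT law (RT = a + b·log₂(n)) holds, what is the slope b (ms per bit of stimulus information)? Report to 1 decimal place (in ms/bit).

Slope: b = (423 − 330) / (log₂ 6 − log₂ 2) = 93/1.5850 = 58.676 ms/bit.

58.7 ms/bit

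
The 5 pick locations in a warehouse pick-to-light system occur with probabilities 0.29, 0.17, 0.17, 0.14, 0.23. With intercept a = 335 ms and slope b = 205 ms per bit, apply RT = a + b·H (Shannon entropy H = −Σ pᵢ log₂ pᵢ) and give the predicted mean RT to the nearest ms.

H = 0.29·log₂(1/0.29) + 0.17·log₂(1/0.17) + 0.17·log₂(1/0.17) + 0.14·log₂(1/0.14) + 0.23·log₂(1/0.23) = 2.2719 bits.
RT = 335 + 205 × 2.2719 = 800.73 ms.

801 ms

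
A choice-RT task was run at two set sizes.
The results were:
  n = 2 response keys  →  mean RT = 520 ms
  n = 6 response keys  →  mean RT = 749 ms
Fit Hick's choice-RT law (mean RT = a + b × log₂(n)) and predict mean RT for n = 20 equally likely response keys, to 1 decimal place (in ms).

1000.0 ms

With log₂ n on the abscissa the relation is linear; from the two conditions:
  b = (749 − 520) / (log₂ 6 − log₂ 2) = 229 / (2.5850 − 1) = 144.483 ms/bit
  a = 520 − 144.483 × 1 = 375.517 ms
Then RT(20) = 375.517 + 144.483 × log₂ 20 = 375.517 + 144.483 × 4.3219 ≈ 999.962 ms.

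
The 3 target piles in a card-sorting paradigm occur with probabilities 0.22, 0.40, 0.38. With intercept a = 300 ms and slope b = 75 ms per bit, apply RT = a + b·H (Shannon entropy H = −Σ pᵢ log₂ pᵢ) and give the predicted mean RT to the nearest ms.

Entropy contributions −pᵢ log₂ pᵢ: 0.4806, 0.5288, 0.5305; sum H = 1.5398 bits.
RT = a + bH = 300 + 75·1.5398 = 415.48 ms.

415 ms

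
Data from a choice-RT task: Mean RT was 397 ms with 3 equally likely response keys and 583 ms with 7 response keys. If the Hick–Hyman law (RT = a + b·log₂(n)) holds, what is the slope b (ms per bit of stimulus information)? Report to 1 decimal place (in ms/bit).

Slope: b = (583 − 397) / (log₂ 7 − log₂ 3) = 186/1.2224 = 152.161 ms/bit.

152.2 ms/bit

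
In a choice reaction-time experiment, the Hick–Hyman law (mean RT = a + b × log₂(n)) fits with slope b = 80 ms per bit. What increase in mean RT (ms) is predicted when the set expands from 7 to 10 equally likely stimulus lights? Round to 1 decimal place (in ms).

41.2 ms

Only the slope matters, since a is common to both: ΔRT = b·log₂(n₂/n₁).
log₂(10) − log₂(7) = 3.3219 − 2.8074 = 0.5146.
ΔRT = 80 × 0.5146 = 41.166 ms.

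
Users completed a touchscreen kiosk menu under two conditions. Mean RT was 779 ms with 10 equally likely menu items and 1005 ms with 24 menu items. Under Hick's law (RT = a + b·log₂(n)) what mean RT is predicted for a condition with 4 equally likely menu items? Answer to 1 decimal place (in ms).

Fit slope and intercept:
  b = (1005 − 779) / (log₂ 24 − log₂ 10) = 226 / (4.5850 − 3.3219) = 178.934 ms/bit
  a = 779 − 178.934 × 3.3219 = 184.594 ms
Then RT(4) = 184.594 + 178.934 × log₂ 4 = 184.594 + 178.934 × 2 ≈ 542.462 ms.

542.5 ms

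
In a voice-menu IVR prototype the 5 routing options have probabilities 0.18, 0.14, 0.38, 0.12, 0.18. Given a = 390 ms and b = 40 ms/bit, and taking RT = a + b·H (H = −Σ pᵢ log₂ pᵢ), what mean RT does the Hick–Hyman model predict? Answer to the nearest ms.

H = 0.18·log₂(1/0.18) + 0.14·log₂(1/0.14) + 0.38·log₂(1/0.38) + 0.12·log₂(1/0.12) + 0.18·log₂(1/0.18) = 2.1852 bits.
RT = 390 + 40 × 2.1852 = 477.41 ms.

477 ms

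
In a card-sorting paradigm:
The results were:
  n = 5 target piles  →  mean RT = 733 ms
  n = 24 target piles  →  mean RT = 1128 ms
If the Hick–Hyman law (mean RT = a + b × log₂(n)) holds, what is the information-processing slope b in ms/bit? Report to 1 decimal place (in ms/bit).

174.5 ms/bit

Slope: b = (1128 − 733) / (log₂ 24 − log₂ 5) = 395/2.2630 = 174.544 ms/bit.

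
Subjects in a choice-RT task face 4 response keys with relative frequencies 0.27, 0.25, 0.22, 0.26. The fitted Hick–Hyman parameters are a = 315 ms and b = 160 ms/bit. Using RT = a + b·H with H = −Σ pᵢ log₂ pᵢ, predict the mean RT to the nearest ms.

H = 0.27·log₂(1/0.27) + 0.25·log₂(1/0.25) + 0.22·log₂(1/0.22) + 0.26·log₂(1/0.26) = 1.9959 bits.
RT = 315 + 160 × 1.9959 = 634.34 ms.

634 ms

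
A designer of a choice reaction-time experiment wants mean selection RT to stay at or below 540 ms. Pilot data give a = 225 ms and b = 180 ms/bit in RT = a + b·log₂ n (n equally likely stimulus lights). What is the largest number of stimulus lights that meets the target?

180·log₂ n ≤ 540 − 225 = 315, giving log₂ n ≤ 1.7500 and n ≤ 3.364. The largest whole number is 3.

3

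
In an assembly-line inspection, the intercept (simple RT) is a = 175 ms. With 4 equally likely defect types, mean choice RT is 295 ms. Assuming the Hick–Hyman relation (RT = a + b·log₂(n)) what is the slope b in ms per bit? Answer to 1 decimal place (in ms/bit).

60.0 ms/bit

4 alternatives carry log₂ 4 = 2 bits; the choice cost is 295 − 175 = 120 ms, so b = 120/2 = 60.000 ms/bit.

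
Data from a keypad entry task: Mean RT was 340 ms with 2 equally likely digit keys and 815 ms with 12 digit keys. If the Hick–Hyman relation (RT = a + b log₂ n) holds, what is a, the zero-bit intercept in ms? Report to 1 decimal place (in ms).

156.2 ms

Slope: b = (815 − 340) / (log₂ 12 − log₂ 2) = 475/2.5850 = 183.755 ms/bit.
Intercept: a = 340 − 183.755·log₂(2) = 156.245 ms.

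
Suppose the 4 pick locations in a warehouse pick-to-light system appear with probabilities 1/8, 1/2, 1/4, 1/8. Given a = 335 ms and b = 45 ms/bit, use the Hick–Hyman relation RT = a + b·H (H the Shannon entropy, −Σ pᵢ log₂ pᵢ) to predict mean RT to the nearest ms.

414 ms

Each term −pᵢ log₂ pᵢ: 0.125·3 + 0.5·1 + 0.25·2 + 0.125·3; summed, H = 1.750 bits.
Mean RT = a + bH = 335 + 45·1.750 = 413.75 ms.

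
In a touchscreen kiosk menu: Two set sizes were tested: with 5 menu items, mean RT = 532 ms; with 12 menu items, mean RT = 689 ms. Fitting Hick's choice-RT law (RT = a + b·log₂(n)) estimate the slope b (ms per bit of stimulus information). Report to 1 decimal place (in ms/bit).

124.3 ms/bit

The slope on a log₂ axis is (689 − 532) / (3.5850 − 2.3219) = 124.304 ms/bit.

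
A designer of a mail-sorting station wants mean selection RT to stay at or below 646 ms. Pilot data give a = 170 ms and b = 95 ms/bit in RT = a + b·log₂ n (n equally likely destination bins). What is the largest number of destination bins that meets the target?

32

Information budget: (646 − 170)/95 = 5.0105 bits, so n ≤ 2^5.0105 = 32.234 → at most 32.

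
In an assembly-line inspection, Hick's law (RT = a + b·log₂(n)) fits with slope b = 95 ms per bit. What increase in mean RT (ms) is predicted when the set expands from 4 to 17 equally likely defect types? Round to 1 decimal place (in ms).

The intercept a cancels: ΔRT = b·(log₂ n₂ − log₂ n₁) = b·log₂(n₂/n₁).
log₂(17) − log₂(4) = 4.0875 − 2 = 2.0875.
ΔRT = 95 × 2.0875 = 198.309 ms.

198.3 ms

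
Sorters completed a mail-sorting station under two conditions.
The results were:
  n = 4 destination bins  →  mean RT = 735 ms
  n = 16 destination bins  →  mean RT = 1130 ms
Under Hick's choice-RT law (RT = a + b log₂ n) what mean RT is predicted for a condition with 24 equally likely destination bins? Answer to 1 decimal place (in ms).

1245.5 ms

Fit slope and intercept:
  b = (1130 − 735) / (log₂ 16 − log₂ 4) = 395 / (4 − 2) = 197.500 ms/bit
  a = 735 − 197.500 × 2 = 340.000 ms
Then RT(24) = 340.000 + 197.500 × log₂ 24 = 340.000 + 197.500 × 4.5850 ≈ 1245.530 ms.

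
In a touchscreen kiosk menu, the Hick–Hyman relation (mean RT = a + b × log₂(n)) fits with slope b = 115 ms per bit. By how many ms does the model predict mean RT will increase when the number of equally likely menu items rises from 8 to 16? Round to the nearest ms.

115 ms

ΔRT = (a + b log₂ n₂) − (a + b log₂ n₁) = b·(log₂ n₂ − log₂ n₁).
log₂(16) − log₂(8) = log₂(16/8) = log₂(2) = 1.
ΔRT = 115 × 1.0000 = 115.000 ms.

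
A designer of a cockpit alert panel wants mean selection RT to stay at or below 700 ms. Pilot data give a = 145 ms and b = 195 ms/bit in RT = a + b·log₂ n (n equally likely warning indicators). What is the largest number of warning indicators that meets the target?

195·log₂ n ≤ 700 − 145 = 555, giving log₂ n ≤ 2.8462 and n ≤ 7.191. The largest whole number is 7.

7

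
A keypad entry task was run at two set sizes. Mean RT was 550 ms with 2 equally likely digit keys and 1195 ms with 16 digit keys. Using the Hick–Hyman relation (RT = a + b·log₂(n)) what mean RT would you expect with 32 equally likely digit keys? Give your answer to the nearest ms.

RT is linear in log₂ n, so two points fix the line:
  b = (1195 − 550) / (log₂ 16 − log₂ 2) = 645 / (4 − 1) = 215 ms/bit
  a = 550 − 215 × 1 = 335 ms
Then RT(32) = 335 + 215 × log₂ 32 = 335 + 215 × 5 ≈ 1410.000 ms.

1410 ms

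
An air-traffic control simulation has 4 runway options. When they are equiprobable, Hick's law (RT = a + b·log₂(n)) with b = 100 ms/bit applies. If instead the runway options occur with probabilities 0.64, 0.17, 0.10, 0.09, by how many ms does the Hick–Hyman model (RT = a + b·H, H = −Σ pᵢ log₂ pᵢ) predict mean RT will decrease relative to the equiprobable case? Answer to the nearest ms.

51 ms

The RT saving is b·ΔH. Equiprobable H₀ = log₂(4) = 2.0000 bits; with the given probabilities H = 1.4915 bits.
b·(H₀ − H) = 100 × (2.0000 − 1.4915) = 50.85 ms.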